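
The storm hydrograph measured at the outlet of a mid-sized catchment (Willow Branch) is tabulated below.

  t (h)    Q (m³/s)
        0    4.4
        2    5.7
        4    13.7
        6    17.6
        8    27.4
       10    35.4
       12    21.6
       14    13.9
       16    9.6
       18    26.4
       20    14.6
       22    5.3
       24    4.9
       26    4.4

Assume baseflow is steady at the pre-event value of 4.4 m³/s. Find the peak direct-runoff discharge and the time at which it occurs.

Q_p = 31.0 m³/s at t = 10 h

Subtracting baseflow gives direct-runoff ordinates: 0.0, 1.3, 9.3, 13.2, 23.0, 31.0, 17.2, 9.5, 5.2, 22.0, 10.2, 0.9, 0.5, 0.0 m³/s.
The maximum is 31.0 m³/s, occurring at the reading for t = 10 h.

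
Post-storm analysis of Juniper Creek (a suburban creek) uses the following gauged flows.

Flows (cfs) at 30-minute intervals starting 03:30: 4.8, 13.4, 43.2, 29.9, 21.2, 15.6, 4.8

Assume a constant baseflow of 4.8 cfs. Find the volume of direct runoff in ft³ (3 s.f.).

V ≈ 1.79 × 10^5 ft³

Direct-runoff ordinates (Q − Q_b): 0.0, 8.6, 38.4, 25.1, 16.4, 10.8, 0.0 cfs.
ΣQ_DR = 99.30 cfs.
With Δt = 0.5 h = 1800 s, V = ΣQ_DR · Δt = 99.30 × 1800 = 1.79 × 10^5 ft³.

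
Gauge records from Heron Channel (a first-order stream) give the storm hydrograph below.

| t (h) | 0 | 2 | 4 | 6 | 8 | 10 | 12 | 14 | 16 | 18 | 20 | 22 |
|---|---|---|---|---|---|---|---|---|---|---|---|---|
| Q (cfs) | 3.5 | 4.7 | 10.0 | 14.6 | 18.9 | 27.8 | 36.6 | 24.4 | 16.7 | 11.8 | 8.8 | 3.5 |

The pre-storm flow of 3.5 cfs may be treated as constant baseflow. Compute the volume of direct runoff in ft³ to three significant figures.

Direct-runoff ordinates (Q − Q_b): 0.0, 1.2, 6.5, 11.1, 15.4, 24.3, 33.1, 20.9, 13.2, 8.3, 5.3, 0.0 cfs.
ΣQ_DR = 139.3 cfs.
With Δt = 2 h = 7200 s, V = ΣQ_DR · Δt = 139.3 × 7200 = 1.00 × 10^6 ft³.

V ≈ 1.00 × 10^6 ft³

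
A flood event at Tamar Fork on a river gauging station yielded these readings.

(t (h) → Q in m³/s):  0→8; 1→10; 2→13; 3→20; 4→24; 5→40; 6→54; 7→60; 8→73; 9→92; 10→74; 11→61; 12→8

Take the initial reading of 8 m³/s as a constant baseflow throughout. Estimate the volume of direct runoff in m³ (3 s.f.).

V ≈ 1.56 × 10^6 m³

Direct-runoff ordinates (Q − Q_b): 0.0, 2.0, 5.0, 12.0, 16.0, 32.0, 46.0, 52.0, 65.0, 84.0, 66.0, 53.0, 0.0 m³/s.
ΣQ_DR = 433.0 m³/s.
With Δt = 1 h = 3600 s, V = ΣQ_DR · Δt = 433.0 × 3600 = 1.56 × 10^6 m³.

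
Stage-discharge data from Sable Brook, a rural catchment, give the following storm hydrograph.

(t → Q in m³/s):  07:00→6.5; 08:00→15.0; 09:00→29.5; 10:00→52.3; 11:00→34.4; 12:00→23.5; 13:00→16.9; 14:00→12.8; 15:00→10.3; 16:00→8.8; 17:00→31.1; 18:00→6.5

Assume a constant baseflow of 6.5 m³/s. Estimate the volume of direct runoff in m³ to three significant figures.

V ≈ 6.11 × 10^5 m³

Direct-runoff ordinates (Q − Q_b): 0.0, 8.5, 23.0, 45.8, 27.9, 17.0, 10.4, 6.3, 3.8, 2.3, 24.6, 0.0 m³/s.
ΣQ_DR = 169.6 m³/s.
With Δt = 1 h = 3600 s, V = ΣQ_DR · Δt = 169.6 × 3600 = 6.11 × 10^5 m³.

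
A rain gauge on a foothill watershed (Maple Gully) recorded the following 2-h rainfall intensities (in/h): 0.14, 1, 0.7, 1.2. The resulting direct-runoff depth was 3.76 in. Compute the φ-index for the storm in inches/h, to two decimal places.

φ ≈ 0.34 in/h

Only the 3 blocks with intensity above φ contribute runoff: 1, 0.7, 1.2 in/h.
Σ(I−φ)·Δt = d  ⇒  (1+0.7+1.2 − 3φ)·2 = 3.76
φ = (2.900 − 3.76/2) / 3 = 0.34 in/h.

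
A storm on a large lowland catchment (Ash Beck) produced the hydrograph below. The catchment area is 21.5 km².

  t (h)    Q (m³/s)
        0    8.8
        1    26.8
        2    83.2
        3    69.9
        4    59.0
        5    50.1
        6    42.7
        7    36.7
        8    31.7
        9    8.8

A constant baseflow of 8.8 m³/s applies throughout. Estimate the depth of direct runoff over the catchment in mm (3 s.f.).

d ≈ 55.2 mm

Direct runoff: 0.0, 18.0, 74.4, 61.1, 50.2, 41.3, 33.9, 27.9, 22.9, 0.0 m³/s; ΣQ_DR = 329.7 m³/s.
V = ΣQ_DR · Δt = 329.7 × 3600 s = 1.187 × 10^6 m³.
Over A = 21.5 km², depth = V / A = 55.2 mm.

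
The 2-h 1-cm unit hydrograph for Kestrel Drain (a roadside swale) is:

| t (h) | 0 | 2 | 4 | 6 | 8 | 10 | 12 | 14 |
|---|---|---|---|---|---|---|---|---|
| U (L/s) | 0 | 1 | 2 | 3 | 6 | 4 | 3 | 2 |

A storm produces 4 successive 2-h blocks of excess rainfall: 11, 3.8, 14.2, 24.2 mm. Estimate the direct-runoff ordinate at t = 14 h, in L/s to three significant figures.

By discrete convolution, Q_j = Σ (P_i / 10 mm) · U_{j−i}.
At t = 14 h (j=7): Q = (11/10)·2 + (3.8/10)·3 + (14.2/10)·4 + (24.2/10)·6 = 23.5 L/s.

Q ≈ 23.5 L/s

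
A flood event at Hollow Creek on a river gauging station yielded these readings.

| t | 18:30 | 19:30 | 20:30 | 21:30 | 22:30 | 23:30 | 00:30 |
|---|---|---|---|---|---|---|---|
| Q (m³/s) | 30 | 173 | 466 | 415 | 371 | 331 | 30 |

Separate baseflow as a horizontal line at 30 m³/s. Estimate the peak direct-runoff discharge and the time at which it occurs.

Q_p = 436.0 m³/s at t = 20:30

Subtracting baseflow gives direct-runoff ordinates: 0.0, 143.0, 436.0, 385.0, 341.0, 301.0, 0.0 m³/s.
The maximum is 436.0 m³/s, occurring at the reading for t = 20:30.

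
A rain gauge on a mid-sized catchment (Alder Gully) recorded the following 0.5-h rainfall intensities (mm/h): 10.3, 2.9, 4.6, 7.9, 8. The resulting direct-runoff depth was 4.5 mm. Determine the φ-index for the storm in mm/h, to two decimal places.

Only the 3 blocks with intensity above φ contribute runoff: 10.3, 7.9, 8 mm/h.
Σ(I−φ)·Δt = d  ⇒  (10.3+7.9+8 − 3φ)·0.5 = 4.5
φ = (26.20 − 4.5/0.5) / 3 = 5.73 mm/h.

φ ≈ 5.73 mm/h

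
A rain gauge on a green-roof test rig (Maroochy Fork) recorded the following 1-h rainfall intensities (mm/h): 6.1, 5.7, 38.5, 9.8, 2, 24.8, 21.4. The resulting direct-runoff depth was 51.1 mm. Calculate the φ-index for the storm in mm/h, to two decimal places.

Only the 3 blocks with intensity above φ contribute runoff: 38.5, 24.8, 21.4 mm/h.
Σ(I−φ)·Δt = d  ⇒  (38.5+24.8+21.4 − 3φ)·1 = 51.1
φ = (84.70 − 51.1/1) / 3 = 11.20 mm/h.

φ ≈ 11.20 mm/h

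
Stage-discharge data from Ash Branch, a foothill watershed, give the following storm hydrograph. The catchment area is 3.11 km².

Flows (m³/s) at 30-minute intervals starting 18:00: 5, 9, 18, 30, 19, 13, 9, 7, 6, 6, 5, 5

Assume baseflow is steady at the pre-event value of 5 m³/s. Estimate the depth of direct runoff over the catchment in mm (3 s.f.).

Direct runoff: 0.0, 4.0, 13.0, 25.0, 14.0, 8.0, 4.0, 2.0, 1.0, 1.0, 0.0, 0.0 m³/s; ΣQ_DR = 72.00 m³/s.
V = ΣQ_DR · Δt = 72.00 × 1800 s = 1.296 × 10^5 m³.
Over A = 3.11 km², depth = V / A = 41.7 mm.

d ≈ 41.7 mm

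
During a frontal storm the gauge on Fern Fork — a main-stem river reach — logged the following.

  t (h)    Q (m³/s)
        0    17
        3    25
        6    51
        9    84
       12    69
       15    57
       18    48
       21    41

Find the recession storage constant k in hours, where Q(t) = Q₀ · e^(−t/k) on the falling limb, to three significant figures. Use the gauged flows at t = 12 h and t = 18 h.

k ≈ 16.5 h

On the falling limb, Q drops from 69 to 48 m³/s between t = 12 h and t = 18 h (Δt = 6 h).
k = −Δt / ln(Q₂/Q₁) = −6 / ln(48/69) = 16.5 h.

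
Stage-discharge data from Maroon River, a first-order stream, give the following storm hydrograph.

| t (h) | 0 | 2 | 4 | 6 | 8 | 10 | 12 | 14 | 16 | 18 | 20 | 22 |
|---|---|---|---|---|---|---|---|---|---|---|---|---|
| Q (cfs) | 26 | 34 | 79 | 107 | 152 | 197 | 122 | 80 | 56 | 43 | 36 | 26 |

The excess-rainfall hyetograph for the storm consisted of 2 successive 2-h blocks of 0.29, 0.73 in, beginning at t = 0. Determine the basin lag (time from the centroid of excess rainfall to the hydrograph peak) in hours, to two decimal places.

Centroid of excess rainfall: t_c = Σ P_i·t̄_i / ΣP_i = 2.4314 h (block centres at 1, 3 h).
Hydrograph peak occurs at t = 10 h, so basin lag t_L = 10 − 2.4314 = 7.57 h.

t_L ≈ 7.57 h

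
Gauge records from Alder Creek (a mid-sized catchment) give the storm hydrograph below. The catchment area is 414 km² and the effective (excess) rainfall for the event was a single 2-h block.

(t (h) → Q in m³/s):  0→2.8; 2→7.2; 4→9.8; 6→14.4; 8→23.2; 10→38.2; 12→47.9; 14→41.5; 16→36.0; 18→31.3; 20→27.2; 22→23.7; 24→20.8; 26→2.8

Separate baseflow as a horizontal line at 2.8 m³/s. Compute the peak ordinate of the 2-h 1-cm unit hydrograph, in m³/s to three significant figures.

Direct runoff: 0.0, 4.4, 7.0, 11.6, 20.4, 35.4, 45.1, 38.7, 33.2, 28.5, 24.4, 20.9, 18.0, 0.0 m³/s; ΣQ_DR = 287.6 m³/s, peak = 45.1 m³/s.
Runoff depth d = ΣQ_DR·Δt / A = 287.6 × 7200 / (414 km²) = 5.002 mm.
The 1-cm UH is the DRH scaled by (10 mm)/d, so U_p = 45.1 × 10/5.002 = 90.2 m³/s.

U_p ≈ 90.2 m³/s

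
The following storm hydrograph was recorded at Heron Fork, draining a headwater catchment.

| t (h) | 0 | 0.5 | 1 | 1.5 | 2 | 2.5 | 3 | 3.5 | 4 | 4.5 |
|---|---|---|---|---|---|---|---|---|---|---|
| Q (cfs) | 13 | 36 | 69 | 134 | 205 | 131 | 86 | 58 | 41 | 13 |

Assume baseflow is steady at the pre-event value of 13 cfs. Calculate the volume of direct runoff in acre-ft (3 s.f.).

V ≈ 27.1 acre-ft

Direct-runoff ordinates (Q − Q_b): 0.0, 23.0, 56.0, 121.0, 192.0, 118.0, 73.0, 45.0, 28.0, 0.0 cfs.
ΣQ_DR = 656.0 cfs.
With Δt = 0.5 h = 1800 s, V = ΣQ_DR · Δt = 656.0 × 1800 = 1.18 × 10^6 ft³ = 27.1 acre-ft.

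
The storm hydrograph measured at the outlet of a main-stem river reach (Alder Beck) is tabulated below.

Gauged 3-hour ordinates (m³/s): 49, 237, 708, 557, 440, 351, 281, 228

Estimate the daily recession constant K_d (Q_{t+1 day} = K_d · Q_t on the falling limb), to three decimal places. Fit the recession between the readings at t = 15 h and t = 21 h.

Between t = 15 h and t = 21 h the flow falls from 351 to 228 m³/s over 2×3 h = 6 h.
Per-interval ratio K = (228/351)^(1/2) = 0.8060; K_d = K^(24/3) = 0.178.

K_d ≈ 0.178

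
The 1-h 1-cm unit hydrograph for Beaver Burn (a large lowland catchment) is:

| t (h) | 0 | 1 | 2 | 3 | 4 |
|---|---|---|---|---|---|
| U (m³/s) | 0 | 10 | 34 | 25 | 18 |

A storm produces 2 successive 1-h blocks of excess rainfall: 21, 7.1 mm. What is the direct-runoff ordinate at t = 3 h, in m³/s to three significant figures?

Q ≈ 76.6 m³/s

By discrete convolution, Q_j = Σ (P_i / 10 mm) · U_{j−i}.
At t = 3 h (j=3): Q = (21/10)·25 + (7.1/10)·34 = 76.6 m³/s.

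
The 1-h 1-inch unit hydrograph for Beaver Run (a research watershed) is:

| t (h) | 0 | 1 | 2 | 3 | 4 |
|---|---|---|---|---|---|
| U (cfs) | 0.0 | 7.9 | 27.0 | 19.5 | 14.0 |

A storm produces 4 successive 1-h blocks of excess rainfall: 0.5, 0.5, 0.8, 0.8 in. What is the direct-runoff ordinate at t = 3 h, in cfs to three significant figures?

Q ≈ 29.6 cfs

By discrete convolution, Q_j = Σ (P_i / 1 in) · U_{j−i}.
At t = 3 h (j=3): Q = (0.5/1)·19.5 + (0.5/1)·27.0 + (0.8/1)·7.9 + (0.8/1)·0.0 = 29.6 cfs.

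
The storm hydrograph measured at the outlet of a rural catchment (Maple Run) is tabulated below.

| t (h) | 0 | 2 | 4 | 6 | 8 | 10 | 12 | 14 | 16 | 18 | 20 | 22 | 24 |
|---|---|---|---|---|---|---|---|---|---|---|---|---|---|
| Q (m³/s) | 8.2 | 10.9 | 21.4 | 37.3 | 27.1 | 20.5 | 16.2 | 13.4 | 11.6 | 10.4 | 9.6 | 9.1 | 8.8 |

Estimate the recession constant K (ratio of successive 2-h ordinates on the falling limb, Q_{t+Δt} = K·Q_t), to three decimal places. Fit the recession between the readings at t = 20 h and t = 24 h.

Using the recession-limb readings at t = 20 h and t = 24 h: Q falls from 9.6 to 8.8 m³/s over 2 intervals.
K = (Q₂/Q₁)^(1/2) = (8.8/9.6)^(1/2) = 0.957.

K ≈ 0.957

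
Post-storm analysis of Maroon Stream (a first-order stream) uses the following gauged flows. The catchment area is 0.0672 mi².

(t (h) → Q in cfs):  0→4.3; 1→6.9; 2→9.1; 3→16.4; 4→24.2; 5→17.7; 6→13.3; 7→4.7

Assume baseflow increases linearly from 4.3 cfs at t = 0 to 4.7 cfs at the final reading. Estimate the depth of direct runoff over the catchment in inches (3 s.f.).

d ≈ 1.40 in

Direct runoff: 0.00, 2.54, 4.69, 11.93, 19.67, 13.11, 8.66, 0.00 cfs; ΣQ_DR = 60.60 cfs.
V = ΣQ_DR · Δt = 60.60 × 3600 s = 2.182 × 10^5 ft³.
Over A = 0.0672 mi², depth = V / A = 1.40 in.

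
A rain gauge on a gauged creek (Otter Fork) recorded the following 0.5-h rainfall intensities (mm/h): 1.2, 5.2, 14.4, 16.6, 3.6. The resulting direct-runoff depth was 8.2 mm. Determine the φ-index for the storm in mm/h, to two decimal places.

Only the 2 blocks with intensity above φ contribute runoff: 14.4, 16.6 mm/h.
Σ(I−φ)·Δt = d  ⇒  (14.4+16.6 − 2φ)·0.5 = 8.2
φ = (31.00 − 8.2/0.5) / 2 = 7.30 mm/h.

φ ≈ 7.30 mm/h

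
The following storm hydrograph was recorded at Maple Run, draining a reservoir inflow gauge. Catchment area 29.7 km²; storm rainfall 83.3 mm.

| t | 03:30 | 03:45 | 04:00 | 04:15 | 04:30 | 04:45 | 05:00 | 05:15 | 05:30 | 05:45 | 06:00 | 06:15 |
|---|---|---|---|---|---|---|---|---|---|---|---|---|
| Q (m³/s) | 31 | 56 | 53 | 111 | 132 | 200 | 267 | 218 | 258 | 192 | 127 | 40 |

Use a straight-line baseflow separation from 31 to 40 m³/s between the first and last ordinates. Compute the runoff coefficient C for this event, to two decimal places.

ΣQ_DR = 1259 m³/s; V = ΣQ_DR·Δt = 1.133 × 10^6 m³.
Runoff depth d = V / A = 38.15 mm.
C = d / P = 38.15 / 83.3 = 0.46.

C ≈ 0.46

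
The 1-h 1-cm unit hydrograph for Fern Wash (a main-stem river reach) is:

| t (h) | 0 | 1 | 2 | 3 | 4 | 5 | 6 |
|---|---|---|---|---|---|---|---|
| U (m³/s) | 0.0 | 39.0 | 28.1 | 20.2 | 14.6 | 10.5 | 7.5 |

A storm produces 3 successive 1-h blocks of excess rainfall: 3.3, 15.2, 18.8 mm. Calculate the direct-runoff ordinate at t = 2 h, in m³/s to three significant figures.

Q ≈ 68.6 m³/s

By discrete convolution, Q_j = Σ (P_i / 10 mm) · U_{j−i}.
At t = 2 h (j=2): Q = (3.3/10)·28.1 + (15.2/10)·39.0 + (18.8/10)·0.0 = 68.6 m³/s.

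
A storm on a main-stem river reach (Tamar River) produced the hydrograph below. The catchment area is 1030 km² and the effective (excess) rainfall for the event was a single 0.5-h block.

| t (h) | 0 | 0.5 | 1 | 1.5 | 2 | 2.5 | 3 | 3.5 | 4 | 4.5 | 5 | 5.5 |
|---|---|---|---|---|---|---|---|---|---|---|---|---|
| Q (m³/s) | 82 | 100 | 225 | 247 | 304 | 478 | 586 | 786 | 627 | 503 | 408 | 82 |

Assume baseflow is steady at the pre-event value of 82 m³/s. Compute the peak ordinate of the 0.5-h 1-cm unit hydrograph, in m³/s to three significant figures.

Direct runoff: 0.0, 18.0, 143.0, 165.0, 222.0, 396.0, 504.0, 704.0, 545.0, 421.0, 326.0, 0.0 m³/s; ΣQ_DR = 3444 m³/s, peak = 704.0 m³/s.
Runoff depth d = ΣQ_DR·Δt / A = 3444 × 1800 / (1030 km²) = 6.019 mm.
The 1-cm UH is the DRH scaled by (10 mm)/d, so U_p = 704.0 × 10/6.019 = 1170 m³/s.

U_p ≈ 1170 m³/s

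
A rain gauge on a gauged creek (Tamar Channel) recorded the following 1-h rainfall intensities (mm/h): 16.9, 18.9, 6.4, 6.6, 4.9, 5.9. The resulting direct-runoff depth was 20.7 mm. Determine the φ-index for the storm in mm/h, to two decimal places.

φ ≈ 7.55 mm/h

Only the 2 blocks with intensity above φ contribute runoff: 16.9, 18.9 mm/h.
Σ(I−φ)·Δt = d  ⇒  (16.9+18.9 − 2φ)·1 = 20.7
φ = (35.80 − 20.7/1) / 2 = 7.55 mm/h.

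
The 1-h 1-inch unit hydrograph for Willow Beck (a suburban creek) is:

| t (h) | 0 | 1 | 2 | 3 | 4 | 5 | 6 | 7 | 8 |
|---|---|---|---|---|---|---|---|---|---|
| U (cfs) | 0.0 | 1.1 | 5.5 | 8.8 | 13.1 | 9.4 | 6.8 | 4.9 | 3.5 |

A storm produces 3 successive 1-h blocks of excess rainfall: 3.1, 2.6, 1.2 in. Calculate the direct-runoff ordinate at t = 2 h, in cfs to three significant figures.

By discrete convolution, Q_j = Σ (P_i / 1 in) · U_{j−i}.
At t = 2 h (j=2): Q = (3.1/1)·5.5 + (2.6/1)·1.1 + (1.2/1)·0.0 = 19.9 cfs.

Q ≈ 19.9 cfs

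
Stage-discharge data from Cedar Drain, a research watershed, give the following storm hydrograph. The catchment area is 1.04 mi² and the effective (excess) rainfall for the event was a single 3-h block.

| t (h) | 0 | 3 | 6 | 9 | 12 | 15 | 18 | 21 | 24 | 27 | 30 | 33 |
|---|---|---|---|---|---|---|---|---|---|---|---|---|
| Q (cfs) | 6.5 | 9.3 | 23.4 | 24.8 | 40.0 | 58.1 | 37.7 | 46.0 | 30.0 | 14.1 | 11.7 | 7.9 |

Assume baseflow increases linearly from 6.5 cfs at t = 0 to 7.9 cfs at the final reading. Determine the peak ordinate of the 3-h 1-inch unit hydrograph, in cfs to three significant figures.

Direct runoff: 0.00, 2.67, 16.65, 17.92, 32.99, 50.96, 30.44, 38.61, 22.48, 6.45, 3.93, 0.00 cfs; ΣQ_DR = 223.1 cfs, peak = 50.96 cfs.
Runoff depth d = ΣQ_DR·Δt / A = 223.1 × 10800 / (1.04 mi²) = 0.9972 in.
The 1-inch UH is the DRH scaled by (1 in)/d, so U_p = 50.96 × 1/0.9972 = 51.1 cfs.

U_p ≈ 51.1 cfs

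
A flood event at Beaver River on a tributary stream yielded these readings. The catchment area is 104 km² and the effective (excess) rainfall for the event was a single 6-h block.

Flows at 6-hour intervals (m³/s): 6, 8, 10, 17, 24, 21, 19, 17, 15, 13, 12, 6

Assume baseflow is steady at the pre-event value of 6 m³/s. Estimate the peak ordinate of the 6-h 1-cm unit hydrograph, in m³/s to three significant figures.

Direct runoff: 0.0, 2.0, 4.0, 11.0, 18.0, 15.0, 13.0, 11.0, 9.0, 7.0, 6.0, 0.0 m³/s; ΣQ_DR = 96.00 m³/s, peak = 18.0 m³/s.
Runoff depth d = ΣQ_DR·Δt / A = 96.00 × 21600 / (104 km²) = 19.94 mm.
The 1-cm UH is the DRH scaled by (10 mm)/d, so U_p = 18.0 × 10/19.94 = 9.03 m³/s.

U_p ≈ 9.03 m³/s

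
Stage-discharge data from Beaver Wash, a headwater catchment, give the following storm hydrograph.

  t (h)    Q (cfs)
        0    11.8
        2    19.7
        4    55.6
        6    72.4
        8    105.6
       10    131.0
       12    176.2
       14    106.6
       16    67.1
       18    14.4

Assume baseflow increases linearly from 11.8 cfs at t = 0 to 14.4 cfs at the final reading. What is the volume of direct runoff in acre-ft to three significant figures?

Direct-runoff ordinates (Q − Q_b): 0.00, 7.61, 43.22, 59.73, 92.64, 117.76, 162.67, 92.78, 52.99, 0.00 cfs.
ΣQ_DR = 629.4 cfs.
With Δt = 2 h = 7200 s, V = ΣQ_DR · Δt = 629.4 × 7200 = 4.53 × 10^6 ft³ = 104 acre-ft.

V ≈ 104 acre-ft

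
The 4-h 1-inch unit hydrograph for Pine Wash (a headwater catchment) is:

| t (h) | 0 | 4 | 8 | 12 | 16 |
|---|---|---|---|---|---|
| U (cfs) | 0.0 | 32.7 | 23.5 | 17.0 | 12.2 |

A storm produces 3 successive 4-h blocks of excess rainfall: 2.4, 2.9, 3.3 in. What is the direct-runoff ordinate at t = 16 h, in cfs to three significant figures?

Q ≈ 156 cfs

By discrete convolution, Q_j = Σ (P_i / 1 in) · U_{j−i}.
At t = 16 h (j=4): Q = (2.4/1)·12.2 + (2.9/1)·17.0 + (3.3/1)·23.5 = 156 cfs.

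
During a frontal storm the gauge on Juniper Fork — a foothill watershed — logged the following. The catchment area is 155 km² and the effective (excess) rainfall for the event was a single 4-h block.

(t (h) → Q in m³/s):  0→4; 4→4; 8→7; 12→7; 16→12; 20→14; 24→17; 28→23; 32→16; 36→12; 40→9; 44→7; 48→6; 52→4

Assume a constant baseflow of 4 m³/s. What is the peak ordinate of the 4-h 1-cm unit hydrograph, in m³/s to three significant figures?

U_p ≈ 23.8 m³/s

Direct runoff: 0.0, 0.0, 3.0, 3.0, 8.0, 10.0, 13.0, 19.0, 12.0, 8.0, 5.0, 3.0, 2.0, 0.0 m³/s; ΣQ_DR = 86.00 m³/s, peak = 19.0 m³/s.
Runoff depth d = ΣQ_DR·Δt / A = 86.00 × 14400 / (155 km²) = 7.990 mm.
The 1-cm UH is the DRH scaled by (10 mm)/d, so U_p = 19.0 × 10/7.990 = 23.8 m³/s.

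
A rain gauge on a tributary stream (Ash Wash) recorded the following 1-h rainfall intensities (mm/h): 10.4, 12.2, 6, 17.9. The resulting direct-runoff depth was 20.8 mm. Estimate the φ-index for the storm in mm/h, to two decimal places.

Only the 3 blocks with intensity above φ contribute runoff: 10.4, 12.2, 17.9 mm/h.
Σ(I−φ)·Δt = d  ⇒  (10.4+12.2+17.9 − 3φ)·1 = 20.8
φ = (40.50 − 20.8/1) / 3 = 6.57 mm/h.

φ ≈ 6.57 mm/h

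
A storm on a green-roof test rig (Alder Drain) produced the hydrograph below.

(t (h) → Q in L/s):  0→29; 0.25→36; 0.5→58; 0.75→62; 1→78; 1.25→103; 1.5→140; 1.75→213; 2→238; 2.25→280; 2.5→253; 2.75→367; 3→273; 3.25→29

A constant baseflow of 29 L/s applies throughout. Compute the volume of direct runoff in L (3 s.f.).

V ≈ 1.58 × 10^6 L

Direct-runoff ordinates (Q − Q_b): 0.0, 7.0, 29.0, 33.0, 49.0, 74.0, 111.0, 184.0, 209.0, 251.0, 224.0, 338.0, 244.0, 0.0 L/s.
ΣQ_DR = 1753 L/s.
With Δt = 0.25 h = 900 s, V = ΣQ_DR · Δt = 1753 × 900 = 1.58 × 10^6 L.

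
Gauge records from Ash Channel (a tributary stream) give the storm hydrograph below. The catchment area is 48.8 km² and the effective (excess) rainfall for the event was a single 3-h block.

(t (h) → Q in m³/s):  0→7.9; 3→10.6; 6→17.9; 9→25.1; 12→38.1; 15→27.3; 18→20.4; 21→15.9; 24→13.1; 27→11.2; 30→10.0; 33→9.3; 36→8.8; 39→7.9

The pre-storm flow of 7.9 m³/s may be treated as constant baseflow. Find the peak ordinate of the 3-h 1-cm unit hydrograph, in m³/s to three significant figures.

Direct runoff: 0.0, 2.7, 10.0, 17.2, 30.2, 19.4, 12.5, 8.0, 5.2, 3.3, 2.1, 1.4, 0.9, 0.0 m³/s; ΣQ_DR = 112.9 m³/s, peak = 30.2 m³/s.
Runoff depth d = ΣQ_DR·Δt / A = 112.9 × 10800 / (48.8 km²) = 24.99 mm.
The 1-cm UH is the DRH scaled by (10 mm)/d, so U_p = 30.2 × 10/24.99 = 12.1 m³/s.

U_p ≈ 12.1 m³/s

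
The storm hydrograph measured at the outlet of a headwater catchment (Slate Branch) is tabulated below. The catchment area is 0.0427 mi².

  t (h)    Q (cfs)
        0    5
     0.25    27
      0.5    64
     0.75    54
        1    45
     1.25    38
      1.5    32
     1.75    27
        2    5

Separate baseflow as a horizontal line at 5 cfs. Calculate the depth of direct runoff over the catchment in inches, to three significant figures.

Direct runoff: 0.0, 22.0, 59.0, 49.0, 40.0, 33.0, 27.0, 22.0, 0.0 cfs; ΣQ_DR = 252.0 cfs.
V = ΣQ_DR · Δt = 252.0 × 900 s = 2.268 × 10^5 ft³.
Over A = 0.0427 mi², depth = V / A = 2.29 in.

d ≈ 2.29 in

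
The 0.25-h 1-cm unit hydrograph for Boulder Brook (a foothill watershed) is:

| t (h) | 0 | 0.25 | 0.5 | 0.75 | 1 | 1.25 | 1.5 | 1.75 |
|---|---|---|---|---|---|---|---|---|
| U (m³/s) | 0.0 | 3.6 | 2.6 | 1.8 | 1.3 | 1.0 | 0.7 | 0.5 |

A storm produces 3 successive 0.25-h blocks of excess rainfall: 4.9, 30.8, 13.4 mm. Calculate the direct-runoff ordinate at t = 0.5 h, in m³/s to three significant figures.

By discrete convolution, Q_j = Σ (P_i / 10 mm) · U_{j−i}.
At t = 0.5 h (j=2): Q = (4.9/10)·2.6 + (30.8/10)·3.6 + (13.4/10)·0.0 = 12.4 m³/s.

Q ≈ 12.4 m³/s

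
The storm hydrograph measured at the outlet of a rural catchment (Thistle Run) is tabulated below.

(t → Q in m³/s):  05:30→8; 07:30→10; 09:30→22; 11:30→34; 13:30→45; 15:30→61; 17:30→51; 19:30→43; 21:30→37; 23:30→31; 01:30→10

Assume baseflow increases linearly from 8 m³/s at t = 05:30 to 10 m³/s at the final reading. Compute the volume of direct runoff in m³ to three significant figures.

Direct-runoff ordinates (Q − Q_b): 0.00, 1.80, 13.60, 25.40, 36.20, 52.00, 41.80, 33.60, 27.40, 21.20, 0.00 m³/s.
ΣQ_DR = 253.0 m³/s.
With Δt = 2 h = 7200 s, V = ΣQ_DR · Δt = 253.0 × 7200 = 1.82 × 10^6 m³.

V ≈ 1.82 × 10^6 m³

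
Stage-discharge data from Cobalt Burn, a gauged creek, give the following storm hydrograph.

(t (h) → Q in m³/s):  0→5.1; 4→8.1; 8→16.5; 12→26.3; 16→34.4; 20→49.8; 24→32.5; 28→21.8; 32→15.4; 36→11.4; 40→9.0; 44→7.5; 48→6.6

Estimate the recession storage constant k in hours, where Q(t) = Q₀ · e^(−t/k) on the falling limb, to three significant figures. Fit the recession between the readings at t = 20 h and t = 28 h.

On the falling limb, Q drops from 49.8 to 21.8 m³/s between t = 20 h and t = 28 h (Δt = 8 h).
k = −Δt / ln(Q₂/Q₁) = −8 / ln(21.8/49.8) = 9.68 h.

k ≈ 9.68 h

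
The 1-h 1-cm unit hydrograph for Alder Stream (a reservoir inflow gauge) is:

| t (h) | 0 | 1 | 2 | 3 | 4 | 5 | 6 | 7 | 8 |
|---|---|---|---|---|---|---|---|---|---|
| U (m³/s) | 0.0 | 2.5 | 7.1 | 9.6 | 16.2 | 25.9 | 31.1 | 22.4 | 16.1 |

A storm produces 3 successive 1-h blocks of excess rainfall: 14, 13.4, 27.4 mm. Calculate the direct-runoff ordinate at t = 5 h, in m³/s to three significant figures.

Q ≈ 84.3 m³/s

By discrete convolution, Q_j = Σ (P_i / 10 mm) · U_{j−i}.
At t = 5 h (j=5): Q = (14/10)·25.9 + (13.4/10)·16.2 + (27.4/10)·9.6 = 84.3 m³/s.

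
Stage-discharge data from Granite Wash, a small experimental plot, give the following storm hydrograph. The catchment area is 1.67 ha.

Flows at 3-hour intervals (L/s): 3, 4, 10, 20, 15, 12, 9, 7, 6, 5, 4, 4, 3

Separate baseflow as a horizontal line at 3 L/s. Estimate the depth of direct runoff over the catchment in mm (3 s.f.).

d ≈ 40.7 mm

Direct runoff: 0.0, 1.0, 7.0, 17.0, 12.0, 9.0, 6.0, 4.0, 3.0, 2.0, 1.0, 1.0, 0.0 L/s; ΣQ_DR = 63.00 L/s.
V = ΣQ_DR · Δt = 63.00 × 10800 s = 6.804 × 10^5 L.
Over A = 1.67 ha, depth = V / A = 40.7 mm.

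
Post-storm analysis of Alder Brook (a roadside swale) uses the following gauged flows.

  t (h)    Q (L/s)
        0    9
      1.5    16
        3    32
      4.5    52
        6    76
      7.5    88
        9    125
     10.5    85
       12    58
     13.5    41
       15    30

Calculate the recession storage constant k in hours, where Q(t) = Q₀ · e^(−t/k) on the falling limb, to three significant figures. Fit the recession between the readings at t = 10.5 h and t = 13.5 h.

On the falling limb, Q drops from 85 to 41 L/s between t = 10.5 h and t = 13.5 h (Δt = 3 h).
k = −Δt / ln(Q₂/Q₁) = −3 / ln(41/85) = 4.11 h.

k ≈ 4.11 h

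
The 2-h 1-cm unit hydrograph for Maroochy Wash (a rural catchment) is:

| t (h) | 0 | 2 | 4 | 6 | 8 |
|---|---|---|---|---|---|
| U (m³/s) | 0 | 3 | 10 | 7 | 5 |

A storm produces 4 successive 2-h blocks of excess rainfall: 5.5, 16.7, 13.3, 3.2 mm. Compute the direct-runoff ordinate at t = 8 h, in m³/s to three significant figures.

By discrete convolution, Q_j = Σ (P_i / 10 mm) · U_{j−i}.
At t = 8 h (j=4): Q = (5.5/10)·5 + (16.7/10)·7 + (13.3/10)·10 + (3.2/10)·3 = 28.7 m³/s.

Q ≈ 28.7 m³/s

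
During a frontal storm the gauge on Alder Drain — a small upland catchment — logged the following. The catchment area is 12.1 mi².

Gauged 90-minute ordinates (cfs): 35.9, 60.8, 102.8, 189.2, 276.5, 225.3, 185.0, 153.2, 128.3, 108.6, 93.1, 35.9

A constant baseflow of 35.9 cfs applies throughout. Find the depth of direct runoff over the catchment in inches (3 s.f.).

Direct runoff: 0.0, 24.9, 66.9, 153.3, 240.6, 189.4, 149.1, 117.3, 92.4, 72.7, 57.2, 0.0 cfs; ΣQ_DR = 1164 cfs.
V = ΣQ_DR · Δt = 1164 × 5400 s = 6.285 × 10^6 ft³.
Over A = 12.1 mi², depth = V / A = 0.224 in.

d ≈ 0.224 in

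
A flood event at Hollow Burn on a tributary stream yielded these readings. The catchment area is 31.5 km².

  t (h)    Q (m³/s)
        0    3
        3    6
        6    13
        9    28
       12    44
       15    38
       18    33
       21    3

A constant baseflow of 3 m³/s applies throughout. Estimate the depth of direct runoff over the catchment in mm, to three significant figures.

d ≈ 49.4 mm

Direct runoff: 0.0, 3.0, 10.0, 25.0, 41.0, 35.0, 30.0, 0.0 m³/s; ΣQ_DR = 144.0 m³/s.
V = ΣQ_DR · Δt = 144.0 × 10800 s = 1.555 × 10^6 m³.
Over A = 31.5 km², depth = V / A = 49.4 mm.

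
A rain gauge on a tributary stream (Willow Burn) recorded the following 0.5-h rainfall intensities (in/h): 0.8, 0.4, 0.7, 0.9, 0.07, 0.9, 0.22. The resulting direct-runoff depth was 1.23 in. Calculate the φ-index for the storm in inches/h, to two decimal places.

φ ≈ 0.25 in/h

Only the 5 blocks with intensity above φ contribute runoff: 0.8, 0.4, 0.7, 0.9, 0.9 in/h.
Σ(I−φ)·Δt = d  ⇒  (0.8+0.4+0.7+0.9+0.9 − 5φ)·0.5 = 1.23
φ = (3.700 − 1.23/0.5) / 5 = 0.25 in/h.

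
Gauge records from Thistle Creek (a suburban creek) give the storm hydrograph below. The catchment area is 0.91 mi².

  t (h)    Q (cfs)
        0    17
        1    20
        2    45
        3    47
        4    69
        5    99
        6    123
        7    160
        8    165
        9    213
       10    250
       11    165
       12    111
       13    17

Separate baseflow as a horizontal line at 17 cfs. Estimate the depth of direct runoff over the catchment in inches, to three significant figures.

Direct runoff: 0.0, 3.0, 28.0, 30.0, 52.0, 82.0, 106.0, 143.0, 148.0, 196.0, 233.0, 148.0, 94.0, 0.0 cfs; ΣQ_DR = 1263 cfs.
V = ΣQ_DR · Δt = 1263 × 3600 s = 4.547 × 10^6 ft³.
Over A = 0.91 mi², depth = V / A = 2.15 in.

d ≈ 2.15 in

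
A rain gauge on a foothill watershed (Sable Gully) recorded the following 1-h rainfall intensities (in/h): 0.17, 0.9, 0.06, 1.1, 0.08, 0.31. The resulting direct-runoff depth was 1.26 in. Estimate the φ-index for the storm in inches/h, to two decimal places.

Only the 2 blocks with intensity above φ contribute runoff: 0.9, 1.1 in/h.
Σ(I−φ)·Δt = d  ⇒  (0.9+1.1 − 2φ)·1 = 1.26
φ = (2.000 − 1.26/1) / 2 = 0.37 in/h.

φ ≈ 0.37 in/h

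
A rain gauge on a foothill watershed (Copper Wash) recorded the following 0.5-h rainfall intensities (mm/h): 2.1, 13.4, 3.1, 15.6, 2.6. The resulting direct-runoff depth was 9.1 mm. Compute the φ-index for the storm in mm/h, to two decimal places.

Only the 2 blocks with intensity above φ contribute runoff: 13.4, 15.6 mm/h.
Σ(I−φ)·Δt = d  ⇒  (13.4+15.6 − 2φ)·0.5 = 9.1
φ = (29.00 − 9.1/0.5) / 2 = 5.40 mm/h.

φ ≈ 5.40 mm/h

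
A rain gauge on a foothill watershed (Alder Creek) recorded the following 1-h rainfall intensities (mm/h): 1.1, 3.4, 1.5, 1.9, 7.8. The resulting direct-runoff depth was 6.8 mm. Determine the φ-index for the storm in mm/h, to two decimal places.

Only the 2 blocks with intensity above φ contribute runoff: 3.4, 7.8 mm/h.
Σ(I−φ)·Δt = d  ⇒  (3.4+7.8 − 2φ)·1 = 6.8
φ = (11.20 − 6.8/1) / 2 = 2.20 mm/h.

φ ≈ 2.20 mm/h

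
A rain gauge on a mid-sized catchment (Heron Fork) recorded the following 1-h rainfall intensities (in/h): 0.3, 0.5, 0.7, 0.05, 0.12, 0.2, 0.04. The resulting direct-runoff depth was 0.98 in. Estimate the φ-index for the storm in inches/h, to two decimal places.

φ ≈ 0.18 in/h

Only the 4 blocks with intensity above φ contribute runoff: 0.3, 0.5, 0.7, 0.2 in/h.
Σ(I−φ)·Δt = d  ⇒  (0.3+0.5+0.7+0.2 − 4φ)·1 = 0.98
φ = (1.700 − 0.98/1) / 4 = 0.18 in/h.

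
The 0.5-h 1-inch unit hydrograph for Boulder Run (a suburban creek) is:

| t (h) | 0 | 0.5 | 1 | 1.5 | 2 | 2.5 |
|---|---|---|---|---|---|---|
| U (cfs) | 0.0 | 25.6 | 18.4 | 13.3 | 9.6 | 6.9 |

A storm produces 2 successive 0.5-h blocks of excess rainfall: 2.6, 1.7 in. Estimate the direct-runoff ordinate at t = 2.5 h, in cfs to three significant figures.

By discrete convolution, Q_j = Σ (P_i / 1 in) · U_{j−i}.
At t = 2.5 h (j=5): Q = (2.6/1)·6.9 + (1.7/1)·9.6 = 34.3 cfs.

Q ≈ 34.3 cfs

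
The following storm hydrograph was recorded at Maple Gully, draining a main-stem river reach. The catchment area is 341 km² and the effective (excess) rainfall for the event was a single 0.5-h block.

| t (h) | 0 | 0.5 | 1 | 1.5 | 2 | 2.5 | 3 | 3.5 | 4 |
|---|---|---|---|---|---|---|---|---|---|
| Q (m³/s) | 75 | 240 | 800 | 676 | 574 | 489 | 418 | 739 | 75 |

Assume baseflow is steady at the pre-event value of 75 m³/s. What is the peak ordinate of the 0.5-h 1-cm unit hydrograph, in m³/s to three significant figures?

U_p ≈ 403 m³/s

Direct runoff: 0.0, 165.0, 725.0, 601.0, 499.0, 414.0, 343.0, 664.0, 0.0 m³/s; ΣQ_DR = 3411 m³/s, peak = 725.0 m³/s.
Runoff depth d = ΣQ_DR·Δt / A = 3411 × 1800 / (341 km²) = 18.01 mm.
The 1-cm UH is the DRH scaled by (10 mm)/d, so U_p = 725.0 × 10/18.01 = 403 m³/s.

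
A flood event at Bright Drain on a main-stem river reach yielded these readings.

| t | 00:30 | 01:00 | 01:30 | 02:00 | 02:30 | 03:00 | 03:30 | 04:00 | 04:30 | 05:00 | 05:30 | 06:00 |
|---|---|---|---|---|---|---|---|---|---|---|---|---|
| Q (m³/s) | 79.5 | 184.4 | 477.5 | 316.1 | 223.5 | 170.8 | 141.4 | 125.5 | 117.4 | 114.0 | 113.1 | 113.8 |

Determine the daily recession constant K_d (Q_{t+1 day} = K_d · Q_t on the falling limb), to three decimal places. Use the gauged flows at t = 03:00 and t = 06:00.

K_d ≈ 0.039

Between t = 03:00 and t = 06:00 the flow falls from 170.8 to 113.8 m³/s over 6×0.5 h = 3 h.
Per-interval ratio K = (113.8/170.8)^(1/6) = 0.9346; K_d = K^(24/0.5) = 0.039.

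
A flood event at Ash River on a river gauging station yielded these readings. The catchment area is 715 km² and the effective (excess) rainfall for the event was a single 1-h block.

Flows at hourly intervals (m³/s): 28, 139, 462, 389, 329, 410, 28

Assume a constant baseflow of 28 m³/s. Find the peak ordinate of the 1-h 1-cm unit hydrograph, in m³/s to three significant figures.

Direct runoff: 0.0, 111.0, 434.0, 361.0, 301.0, 382.0, 0.0 m³/s; ΣQ_DR = 1589 m³/s, peak = 434.0 m³/s.
Runoff depth d = ΣQ_DR·Δt / A = 1589 × 3600 / (715 km²) = 8.001 mm.
The 1-cm UH is the DRH scaled by (10 mm)/d, so U_p = 434.0 × 10/8.001 = 542 m³/s.

U_p ≈ 542 m³/s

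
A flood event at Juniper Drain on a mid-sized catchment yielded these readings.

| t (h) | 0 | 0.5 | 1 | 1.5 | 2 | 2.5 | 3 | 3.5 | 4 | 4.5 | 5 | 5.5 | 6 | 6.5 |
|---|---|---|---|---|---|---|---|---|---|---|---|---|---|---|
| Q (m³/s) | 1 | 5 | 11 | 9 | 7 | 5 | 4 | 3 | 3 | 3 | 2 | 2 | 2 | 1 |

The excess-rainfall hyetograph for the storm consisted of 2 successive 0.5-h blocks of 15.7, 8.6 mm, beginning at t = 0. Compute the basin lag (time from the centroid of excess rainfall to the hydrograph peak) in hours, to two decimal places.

Centroid of excess rainfall: t_c = Σ P_i·t̄_i / ΣP_i = 0.4270 h (block centres at 0.25, 0.75 h).
Hydrograph peak occurs at t = 1 h, so basin lag t_L = 1 − 0.4270 = 0.57 h.

t_L ≈ 0.57 h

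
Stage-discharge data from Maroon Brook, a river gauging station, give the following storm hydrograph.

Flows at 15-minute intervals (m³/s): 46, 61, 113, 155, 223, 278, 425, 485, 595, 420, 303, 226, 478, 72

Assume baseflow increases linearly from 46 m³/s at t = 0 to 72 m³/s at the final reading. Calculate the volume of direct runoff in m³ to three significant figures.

V ≈ 2.75 × 10^6 m³

Direct-runoff ordinates (Q − Q_b): 0.00, 13.00, 63.00, 103.00, 169.00, 222.00, 367.00, 425.00, 533.00, 356.00, 237.00, 158.00, 408.00, 0.00 m³/s.
ΣQ_DR = 3054 m³/s.
With Δt = 0.25 h = 900 s, V = ΣQ_DR · Δt = 3054 × 900 = 2.75 × 10^6 m³.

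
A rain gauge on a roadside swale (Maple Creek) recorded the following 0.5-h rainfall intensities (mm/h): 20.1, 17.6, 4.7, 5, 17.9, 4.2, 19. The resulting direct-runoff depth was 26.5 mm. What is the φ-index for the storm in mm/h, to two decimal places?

φ ≈ 5.40 mm/h

Only the 4 blocks with intensity above φ contribute runoff: 20.1, 17.6, 17.9, 19 mm/h.
Σ(I−φ)·Δt = d  ⇒  (20.1+17.6+17.9+19 − 4φ)·0.5 = 26.5
φ = (74.60 − 26.5/0.5) / 4 = 5.40 mm/h.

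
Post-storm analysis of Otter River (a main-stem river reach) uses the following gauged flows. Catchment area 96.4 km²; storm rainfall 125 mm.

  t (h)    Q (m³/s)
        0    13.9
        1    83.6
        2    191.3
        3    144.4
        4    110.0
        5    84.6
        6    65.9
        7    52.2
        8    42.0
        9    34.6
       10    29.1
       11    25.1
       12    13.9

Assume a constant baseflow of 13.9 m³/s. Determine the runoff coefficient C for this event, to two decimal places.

ΣQ_DR = 709.9 m³/s; V = ΣQ_DR·Δt = 2.556 × 10^6 m³.
Runoff depth d = V / A = 26.51 mm.
C = d / P = 26.51 / 125 = 0.21.

C ≈ 0.21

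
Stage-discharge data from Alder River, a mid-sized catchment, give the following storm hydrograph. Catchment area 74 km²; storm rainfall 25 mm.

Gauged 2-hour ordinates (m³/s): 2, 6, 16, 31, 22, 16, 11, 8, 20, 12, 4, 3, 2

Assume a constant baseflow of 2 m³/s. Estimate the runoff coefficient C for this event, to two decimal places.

ΣQ_DR = 127.0 m³/s; V = ΣQ_DR·Δt = 9.144 × 10^5 m³.
Runoff depth d = V / A = 12.36 mm.
C = d / P = 12.36 / 25 = 0.49.

C ≈ 0.49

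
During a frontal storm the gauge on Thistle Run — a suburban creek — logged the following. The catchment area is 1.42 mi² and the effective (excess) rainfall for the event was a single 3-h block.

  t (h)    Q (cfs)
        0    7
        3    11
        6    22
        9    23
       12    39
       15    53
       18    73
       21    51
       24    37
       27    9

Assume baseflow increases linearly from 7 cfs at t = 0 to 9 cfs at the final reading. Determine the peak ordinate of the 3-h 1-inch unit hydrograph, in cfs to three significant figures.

U_p ≈ 80.6 cfs

Direct runoff: 0.00, 3.78, 14.56, 15.33, 31.11, 44.89, 64.67, 42.44, 28.22, 0.00 cfs; ΣQ_DR = 245.0 cfs, peak = 64.67 cfs.
Runoff depth d = ΣQ_DR·Δt / A = 245.0 × 10800 / (1.42 mi²) = 0.8021 in.
The 1-inch UH is the DRH scaled by (1 in)/d, so U_p = 64.67 × 1/0.8021 = 80.6 cfs.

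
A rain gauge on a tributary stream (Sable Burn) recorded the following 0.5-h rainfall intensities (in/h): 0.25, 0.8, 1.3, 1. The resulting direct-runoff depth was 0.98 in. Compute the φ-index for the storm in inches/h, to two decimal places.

φ ≈ 0.38 in/h

Only the 3 blocks with intensity above φ contribute runoff: 0.8, 1.3, 1 in/h.
Σ(I−φ)·Δt = d  ⇒  (0.8+1.3+1 − 3φ)·0.5 = 0.98
φ = (3.100 − 0.98/0.5) / 3 = 0.38 in/h.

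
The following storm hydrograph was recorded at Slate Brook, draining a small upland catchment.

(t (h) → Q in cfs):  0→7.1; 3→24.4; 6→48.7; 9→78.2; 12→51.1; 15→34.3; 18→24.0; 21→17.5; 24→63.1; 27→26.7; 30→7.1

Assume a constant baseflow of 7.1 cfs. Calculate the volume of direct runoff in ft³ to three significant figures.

Direct-runoff ordinates (Q − Q_b): 0.0, 17.3, 41.6, 71.1, 44.0, 27.2, 16.9, 10.4, 56.0, 19.6, 0.0 cfs.
ΣQ_DR = 304.1 cfs.
With Δt = 3 h = 10800 s, V = ΣQ_DR · Δt = 304.1 × 10800 = 3.28 × 10^6 ft³.

V ≈ 3.28 × 10^6 ft³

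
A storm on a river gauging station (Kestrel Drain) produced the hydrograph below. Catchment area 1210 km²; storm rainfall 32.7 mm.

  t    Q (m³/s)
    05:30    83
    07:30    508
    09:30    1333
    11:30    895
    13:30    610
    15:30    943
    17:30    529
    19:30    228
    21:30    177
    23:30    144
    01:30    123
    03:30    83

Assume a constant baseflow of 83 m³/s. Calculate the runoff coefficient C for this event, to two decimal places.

ΣQ_DR = 4660 m³/s; V = ΣQ_DR·Δt = 3.355 × 10^7 m³.
Runoff depth d = V / A = 27.73 mm.
C = d / P = 27.73 / 32.7 = 0.85.

C ≈ 0.85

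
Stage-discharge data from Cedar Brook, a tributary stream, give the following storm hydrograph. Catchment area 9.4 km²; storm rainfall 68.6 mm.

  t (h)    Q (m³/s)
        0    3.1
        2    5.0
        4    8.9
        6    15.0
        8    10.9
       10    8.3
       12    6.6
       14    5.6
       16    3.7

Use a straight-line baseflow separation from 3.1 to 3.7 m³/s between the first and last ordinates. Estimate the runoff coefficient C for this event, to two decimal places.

C ≈ 0.41

ΣQ_DR = 36.50 m³/s; V = ΣQ_DR·Δt = 2.628 × 10^5 m³.
Runoff depth d = V / A = 27.96 mm.
C = d / P = 27.96 / 68.6 = 0.41.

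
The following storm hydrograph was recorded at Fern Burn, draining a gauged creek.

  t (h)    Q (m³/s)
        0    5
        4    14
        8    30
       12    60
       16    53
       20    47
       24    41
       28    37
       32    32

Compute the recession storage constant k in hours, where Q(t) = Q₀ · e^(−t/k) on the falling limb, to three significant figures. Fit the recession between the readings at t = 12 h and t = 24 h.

k ≈ 31.5 h

On the falling limb, Q drops from 60 to 41 m³/s between t = 12 h and t = 24 h (Δt = 12 h).
k = −Δt / ln(Q₂/Q₁) = −12 / ln(41/60) = 31.5 h.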